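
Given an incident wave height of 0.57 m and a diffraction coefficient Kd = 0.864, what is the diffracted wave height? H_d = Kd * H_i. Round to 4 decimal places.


H_d = Kd * H_i
H_d = 0.864 * 0.57
H_d = 0.4925 m

0.4925


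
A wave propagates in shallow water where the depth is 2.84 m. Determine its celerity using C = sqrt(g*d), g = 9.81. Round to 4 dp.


Using the shallow-water approximation:
C = sqrt(g * d) = sqrt(9.81 * 2.84)
C = sqrt(27.8604)
C = 5.2783 m/s

5.2783


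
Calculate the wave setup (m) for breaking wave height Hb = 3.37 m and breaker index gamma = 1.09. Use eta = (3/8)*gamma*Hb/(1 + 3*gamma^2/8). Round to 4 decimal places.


eta = (3/8) * gamma * Hb / (1 + 3*gamma^2/8)
Numerator = (3/8) * 1.09 * 3.37 = 1.377488
Denominator = 1 + 3*1.09^2/8 = 1 + 0.445538 = 1.445538
eta = 1.377488 / 1.445538
eta = 0.9529 m

0.9529


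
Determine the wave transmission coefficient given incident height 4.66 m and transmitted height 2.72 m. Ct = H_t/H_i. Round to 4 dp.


Ct = H_t / H_i
Ct = 2.72 / 4.66
Ct = 0.5837

0.5837


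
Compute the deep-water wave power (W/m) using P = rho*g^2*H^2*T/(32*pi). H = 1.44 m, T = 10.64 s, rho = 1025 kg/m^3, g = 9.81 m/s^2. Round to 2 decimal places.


P = rho * g^2 * H^2 * T / (32 * pi)
P = 1025 * 9.81^2 * 1.44^2 * 10.64 / (32 * pi)
P = 1025 * 96.2361 * 2.0736 * 10.64 / 100.53096
P = 21648.54 W/m

21648.54


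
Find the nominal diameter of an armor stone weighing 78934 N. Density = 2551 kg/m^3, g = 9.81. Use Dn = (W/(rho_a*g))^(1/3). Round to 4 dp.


V = W / (rho_a * g)
V = 78934 / (2551 * 9.81)
V = 78934 / 25025.31
V = 3.154167 m^3
Dn = V^(1/3) = 3.154167^(1/3)
Dn = 1.4665 m

1.4665


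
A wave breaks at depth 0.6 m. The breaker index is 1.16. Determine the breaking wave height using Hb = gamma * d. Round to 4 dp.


Hb = gamma * d
Hb = 1.16 * 0.6
Hb = 0.6960 m

0.6960


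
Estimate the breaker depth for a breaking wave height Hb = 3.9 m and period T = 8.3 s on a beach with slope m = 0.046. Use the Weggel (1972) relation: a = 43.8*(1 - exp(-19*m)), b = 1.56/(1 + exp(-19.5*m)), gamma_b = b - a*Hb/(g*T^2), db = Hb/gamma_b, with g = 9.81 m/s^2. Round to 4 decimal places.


a = 43.8 * (1 - exp(-19 * m))
exp(-19 * 0.046) = exp(-0.8740) = 0.417279
a = 43.8 * (1 - 0.417279) = 25.523176
b = 1.56 / (1 + exp(-19.5 * m))
exp(-19.5 * 0.046) = exp(-0.8970) = 0.407791
b = 1.56 / (1 + 0.407791) = 1.108119
Hb / (g * T^2) = 3.9 / (9.81 * 8.3^2) = 3.9 / 675.8109 = 0.00577085
gamma_b = b - a * Hb/(g*T^2) = 1.108119 - 25.523176 * 0.00577085 = 0.960829
db = Hb / gamma_b = 3.9 / 0.960829
db = 4.0590 m

4.0590


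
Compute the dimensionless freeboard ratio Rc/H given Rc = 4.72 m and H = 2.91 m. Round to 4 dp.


Relative freeboard = Rc / H
= 4.72 / 2.91
= 1.6220

1.6220


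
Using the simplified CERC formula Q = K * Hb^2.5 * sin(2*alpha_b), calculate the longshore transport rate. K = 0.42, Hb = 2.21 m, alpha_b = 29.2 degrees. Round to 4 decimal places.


Q = K * Hb^2.5 * sin(2 * alpha_b)
Hb^2.5 = 2.21^2.5 = 7.260737
sin(2 * 29.2) = sin(58.4) = 0.851727
Q = 0.42 * 7.260737 * 0.851727
Q = 2.5973 m^3/s

2.5973


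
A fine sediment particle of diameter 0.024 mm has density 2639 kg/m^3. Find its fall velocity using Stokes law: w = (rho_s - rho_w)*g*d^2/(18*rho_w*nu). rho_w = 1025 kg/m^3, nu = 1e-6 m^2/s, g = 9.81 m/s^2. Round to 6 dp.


w = (rho_s - rho_w) * g * d^2 / (18 * rho_w * nu)
d = 0.024 mm = 0.000024 m
rho_s - rho_w = 2639 - 1025 = 1614
Numerator = 1614 * 9.81 * (0.000024)^2 = 0.000009120004
Denominator = 18 * 1025 * 1e-6 = 0.018450
w = 0.000494 m/s

0.000494


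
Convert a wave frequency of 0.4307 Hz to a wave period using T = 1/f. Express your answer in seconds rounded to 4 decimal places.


T = 1 / f
T = 1 / 0.4307
T = 2.3218 s

2.3218


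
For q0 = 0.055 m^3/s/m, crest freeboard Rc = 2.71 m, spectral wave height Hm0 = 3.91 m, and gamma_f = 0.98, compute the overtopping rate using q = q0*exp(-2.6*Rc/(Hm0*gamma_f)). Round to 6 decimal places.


q = q0 * exp(-2.6 * Rc / (Hm0 * gamma_f))
Exponent = -2.6 * 2.71 / (3.91 * 0.98)
= -2.6 * 2.71 / 3.8318
= -1.838822
exp(-1.838822) = 0.159005
q = 0.055 * 0.159005
q = 0.008745 m^3/s/m

0.008745


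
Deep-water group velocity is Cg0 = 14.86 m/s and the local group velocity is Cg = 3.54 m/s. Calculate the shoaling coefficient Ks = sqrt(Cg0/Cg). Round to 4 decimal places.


Ks = sqrt(Cg0 / Cg)
Ks = sqrt(14.86 / 3.54)
Ks = sqrt(4.1977)
Ks = 2.0488

2.0488


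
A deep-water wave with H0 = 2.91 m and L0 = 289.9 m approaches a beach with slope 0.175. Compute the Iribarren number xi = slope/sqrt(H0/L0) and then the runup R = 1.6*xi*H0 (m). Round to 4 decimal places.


xi = slope / sqrt(H0/L0)
H0/L0 = 2.91/289.9 = 0.010038
sqrt(0.010038) = 0.100190
xi = 0.175 / 0.100190 = 1.746689
R = 1.6 * xi * H0 = 1.6 * 1.746689 * 2.91
R = 8.1326 m

8.1326


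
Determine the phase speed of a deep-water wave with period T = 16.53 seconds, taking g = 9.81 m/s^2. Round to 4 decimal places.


We use the deep-water celerity formula:
C = g * T / (2 * pi)
C = 9.81 * 16.53 / (2 * 3.14159...)
C = 162.159300 / 6.283185
C = 25.8085 m/s

25.8085


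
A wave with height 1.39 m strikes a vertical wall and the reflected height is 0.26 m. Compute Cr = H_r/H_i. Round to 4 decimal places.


Cr = H_r / H_i
Cr = 0.26 / 1.39
Cr = 0.1871

0.1871


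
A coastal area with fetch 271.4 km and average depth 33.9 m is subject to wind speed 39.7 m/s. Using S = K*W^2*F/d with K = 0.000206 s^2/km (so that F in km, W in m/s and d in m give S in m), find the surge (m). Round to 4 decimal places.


S = K * W^2 * F / d
W^2 = 39.7^2 = 1576.09
S = 0.000206 * 1576.09 * 271.4 / 33.9
Numerator = 0.000206 * 1576.09 * 271.4 = 88.116670
S = 88.116670 / 33.9 = 2.5993 m

2.5993


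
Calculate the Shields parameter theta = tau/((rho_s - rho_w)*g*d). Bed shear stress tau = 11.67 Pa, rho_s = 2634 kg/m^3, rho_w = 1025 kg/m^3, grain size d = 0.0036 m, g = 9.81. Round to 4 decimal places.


theta = tau / ((rho_s - rho_w) * g * d)
rho_s - rho_w = 2634 - 1025 = 1609
Denominator = 1609 * 9.81 * 0.0036 = 56.823444
theta = 11.67 / 56.823444
theta = 0.2054

0.2054


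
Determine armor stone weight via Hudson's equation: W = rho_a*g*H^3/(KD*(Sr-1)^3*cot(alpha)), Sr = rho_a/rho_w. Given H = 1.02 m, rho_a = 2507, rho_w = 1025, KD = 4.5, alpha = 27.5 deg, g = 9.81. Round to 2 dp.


Sr = rho_a / rho_w = 2507 / 1025 = 2.445854
(Sr - 1) = 1.445854
(Sr - 1)^3 = 3.022547
cot(27.5) = 1 / tan(27.5) = 1 / 0.520567 = 1.920982
Numerator = 2507 * 9.81 * 1.02^3 = 26098.9994
Denominator = 4.5 * 3.022547 * 1.920982 = 26.128162
W = 26098.9994 / 26.128162
W = 998.88 N

998.88


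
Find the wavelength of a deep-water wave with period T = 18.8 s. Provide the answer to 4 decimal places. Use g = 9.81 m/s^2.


L0 = g * T^2 / (2 * pi)
L0 = 9.81 * 18.8^2 / (2 * pi)
L0 = 9.81 * 353.4400 / 6.28319
L0 = 3467.2464 / 6.28319
L0 = 551.8294 m

551.8294


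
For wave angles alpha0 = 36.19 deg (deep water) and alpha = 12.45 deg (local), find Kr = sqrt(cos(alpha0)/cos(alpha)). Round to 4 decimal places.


Kr = sqrt(cos(alpha0) / cos(alpha))
cos(36.19) = 0.807063
cos(12.45) = 0.976485
Kr = sqrt(0.807063 / 0.976485)
Kr = sqrt(0.826499)
Kr = 0.9091

0.9091


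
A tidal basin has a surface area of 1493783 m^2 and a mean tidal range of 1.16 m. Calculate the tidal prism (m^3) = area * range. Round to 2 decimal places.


Tidal prism = Area * Tidal range
P = 1493783 * 1.16
P = 1732788.28 m^3

1732788.28


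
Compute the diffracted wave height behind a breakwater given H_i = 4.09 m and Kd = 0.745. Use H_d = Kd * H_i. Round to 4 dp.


H_d = Kd * H_i
H_d = 0.745 * 4.09
H_d = 3.0471 m

3.0471


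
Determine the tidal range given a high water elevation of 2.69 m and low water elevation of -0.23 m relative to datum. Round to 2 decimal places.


Tidal range = High water - Low water
Tidal range = 2.69 - (-0.23)
Tidal range = 2.92 m

2.92


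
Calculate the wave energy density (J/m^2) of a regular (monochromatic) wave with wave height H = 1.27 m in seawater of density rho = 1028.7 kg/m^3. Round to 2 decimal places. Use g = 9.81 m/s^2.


E = (1/8) * rho * g * H^2
E = (1/8) * 1028.7 * 9.81 * 1.27^2
E = 0.125 * 1028.7 * 9.81 * 1.6129
E = 2034.58 J/m^2

2034.58


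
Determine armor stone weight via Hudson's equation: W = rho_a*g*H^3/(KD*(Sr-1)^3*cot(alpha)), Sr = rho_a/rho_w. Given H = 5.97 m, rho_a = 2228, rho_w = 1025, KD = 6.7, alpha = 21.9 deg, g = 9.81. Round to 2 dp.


Sr = rho_a / rho_w = 2228 / 1025 = 2.173659
(Sr - 1) = 1.173659
(Sr - 1)^3 = 1.616685
cot(21.9) = 1 / tan(21.9) = 1 / 0.401997 = 2.487578
Numerator = 2228 * 9.81 * 5.97^3 = 4650580.7249
Denominator = 6.7 * 1.616685 * 2.487578 = 26.944915
W = 4650580.7249 / 26.944915
W = 172595.86 N

172595.86


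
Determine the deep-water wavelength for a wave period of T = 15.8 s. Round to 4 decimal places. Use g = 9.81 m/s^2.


L0 = g * T^2 / (2 * pi)
L0 = 9.81 * 15.8^2 / (2 * pi)
L0 = 9.81 * 249.6400 / 6.28319
L0 = 2448.9684 / 6.28319
L0 = 389.7654 m

389.7654


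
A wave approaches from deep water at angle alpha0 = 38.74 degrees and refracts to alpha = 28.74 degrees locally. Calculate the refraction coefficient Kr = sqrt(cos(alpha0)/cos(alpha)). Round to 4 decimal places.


Kr = sqrt(cos(alpha0) / cos(alpha))
cos(38.74) = 0.779994
cos(28.74) = 0.876811
Kr = sqrt(0.779994 / 0.876811)
Kr = sqrt(0.889581)
Kr = 0.9432

0.9432


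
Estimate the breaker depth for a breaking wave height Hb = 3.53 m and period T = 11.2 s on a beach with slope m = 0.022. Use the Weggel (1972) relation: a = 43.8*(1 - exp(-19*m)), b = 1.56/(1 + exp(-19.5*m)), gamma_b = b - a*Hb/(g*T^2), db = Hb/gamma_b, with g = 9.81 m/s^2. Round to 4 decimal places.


a = 43.8 * (1 - exp(-19 * m))
exp(-19 * 0.022) = exp(-0.4180) = 0.658362
a = 43.8 * (1 - 0.658362) = 14.963734
b = 1.56 / (1 + exp(-19.5 * m))
exp(-19.5 * 0.022) = exp(-0.4290) = 0.651160
b = 1.56 / (1 + 0.651160) = 0.944790
Hb / (g * T^2) = 3.53 / (9.81 * 11.2^2) = 3.53 / 1230.5664 = 0.00286860
gamma_b = b - a * Hb/(g*T^2) = 0.944790 - 14.963734 * 0.00286860 = 0.901865
db = Hb / gamma_b = 3.53 / 0.901865
db = 3.9141 m

3.9141


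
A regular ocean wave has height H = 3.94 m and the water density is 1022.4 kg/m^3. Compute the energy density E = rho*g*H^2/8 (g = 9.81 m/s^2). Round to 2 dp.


E = (1/8) * rho * g * H^2
E = (1/8) * 1022.4 * 9.81 * 3.94^2
E = 0.125 * 1022.4 * 9.81 * 15.5236
E = 19462.22 J/m^2

19462.22


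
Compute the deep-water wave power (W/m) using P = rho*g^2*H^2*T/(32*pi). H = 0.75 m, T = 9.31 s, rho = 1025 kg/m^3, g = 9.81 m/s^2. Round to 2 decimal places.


P = rho * g^2 * H^2 * T / (32 * pi)
P = 1025 * 9.81^2 * 0.75^2 * 9.31 / (32 * pi)
P = 1025 * 96.2361 * 0.5625 * 9.31 / 100.53096
P = 5138.47 W/m

5138.47


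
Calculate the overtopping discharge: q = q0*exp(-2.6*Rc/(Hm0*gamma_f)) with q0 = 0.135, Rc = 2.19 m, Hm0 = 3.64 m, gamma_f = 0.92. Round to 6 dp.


q = q0 * exp(-2.6 * Rc / (Hm0 * gamma_f))
Exponent = -2.6 * 2.19 / (3.64 * 0.92)
= -2.6 * 2.19 / 3.3488
= -1.700311
exp(-1.700311) = 0.182627
q = 0.135 * 0.182627
q = 0.024655 m^3/s/m

0.024655


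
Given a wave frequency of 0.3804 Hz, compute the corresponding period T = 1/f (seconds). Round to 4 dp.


T = 1 / f
T = 1 / 0.3804
T = 2.6288 s

2.6288


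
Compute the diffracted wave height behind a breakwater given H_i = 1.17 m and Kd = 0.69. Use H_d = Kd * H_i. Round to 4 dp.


H_d = Kd * H_i
H_d = 0.69 * 1.17
H_d = 0.8073 m

0.8073


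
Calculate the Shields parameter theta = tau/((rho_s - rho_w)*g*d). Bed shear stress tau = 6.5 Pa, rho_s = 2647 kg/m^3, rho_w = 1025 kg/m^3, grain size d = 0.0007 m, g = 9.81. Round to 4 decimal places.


theta = tau / ((rho_s - rho_w) * g * d)
rho_s - rho_w = 2647 - 1025 = 1622
Denominator = 1622 * 9.81 * 0.0007 = 11.138274
theta = 6.5 / 11.138274
theta = 0.5836

0.5836


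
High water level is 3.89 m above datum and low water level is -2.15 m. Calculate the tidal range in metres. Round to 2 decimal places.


Tidal range = High water - Low water
Tidal range = 3.89 - (-2.15)
Tidal range = 6.04 m

6.04


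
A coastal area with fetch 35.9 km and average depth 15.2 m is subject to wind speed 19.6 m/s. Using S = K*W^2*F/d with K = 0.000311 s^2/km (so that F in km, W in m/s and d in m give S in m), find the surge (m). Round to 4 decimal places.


S = K * W^2 * F / d
W^2 = 19.6^2 = 384.16
S = 0.000311 * 384.16 * 35.9 / 15.2
Numerator = 0.000311 * 384.16 * 35.9 = 4.289108
S = 4.289108 / 15.2 = 0.2822 m

0.2822


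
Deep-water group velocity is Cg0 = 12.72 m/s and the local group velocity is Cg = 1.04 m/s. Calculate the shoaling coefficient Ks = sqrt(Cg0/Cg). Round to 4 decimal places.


Ks = sqrt(Cg0 / Cg)
Ks = sqrt(12.72 / 1.04)
Ks = sqrt(12.2308)
Ks = 3.4973

3.4973


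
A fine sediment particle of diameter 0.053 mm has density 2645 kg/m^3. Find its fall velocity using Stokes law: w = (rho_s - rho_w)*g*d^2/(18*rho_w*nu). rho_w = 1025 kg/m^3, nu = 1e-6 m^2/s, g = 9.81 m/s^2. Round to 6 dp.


w = (rho_s - rho_w) * g * d^2 / (18 * rho_w * nu)
d = 0.053 mm = 0.000053 m
rho_s - rho_w = 2645 - 1025 = 1620
Numerator = 1620 * 9.81 * (0.000053)^2 = 0.000044641190
Denominator = 18 * 1025 * 1e-6 = 0.018450
w = 0.002420 m/s

0.002420


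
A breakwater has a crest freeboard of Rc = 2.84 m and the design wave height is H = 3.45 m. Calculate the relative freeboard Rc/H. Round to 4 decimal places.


Relative freeboard = Rc / H
= 2.84 / 3.45
= 0.8232

0.8232


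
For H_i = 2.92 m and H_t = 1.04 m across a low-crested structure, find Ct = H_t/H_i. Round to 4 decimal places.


Ct = H_t / H_i
Ct = 1.04 / 2.92
Ct = 0.3562

0.3562


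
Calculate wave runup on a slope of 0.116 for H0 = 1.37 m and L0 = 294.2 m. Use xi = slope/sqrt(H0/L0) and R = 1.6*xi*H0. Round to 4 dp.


xi = slope / sqrt(H0/L0)
H0/L0 = 1.37/294.2 = 0.004657
sqrt(0.004657) = 0.068240
xi = 0.116 / 0.068240 = 1.699883
R = 1.6 * xi * H0 = 1.6 * 1.699883 * 1.37
R = 3.7261 m

3.7261


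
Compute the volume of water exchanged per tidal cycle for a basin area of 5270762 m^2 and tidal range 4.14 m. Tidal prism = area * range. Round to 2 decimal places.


Tidal prism = Area * Tidal range
P = 5270762 * 4.14
P = 21820954.68 m^3

21820954.68


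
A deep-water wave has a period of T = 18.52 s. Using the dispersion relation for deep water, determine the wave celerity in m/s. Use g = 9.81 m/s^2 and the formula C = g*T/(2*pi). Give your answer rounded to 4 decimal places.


We use the deep-water celerity formula:
C = g * T / (2 * pi)
C = 9.81 * 18.52 / (2 * 3.14159...)
C = 181.681200 / 6.283185
C = 28.9155 m/s

28.9155


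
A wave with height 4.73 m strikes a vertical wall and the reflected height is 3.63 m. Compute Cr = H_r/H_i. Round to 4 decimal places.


Cr = H_r / H_i
Cr = 3.63 / 4.73
Cr = 0.7674

0.7674


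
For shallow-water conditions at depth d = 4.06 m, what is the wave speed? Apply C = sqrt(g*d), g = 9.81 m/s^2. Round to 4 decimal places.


Using the shallow-water approximation:
C = sqrt(g * d) = sqrt(9.81 * 4.06)
C = sqrt(39.8286)
C = 6.3110 m/s

6.3110


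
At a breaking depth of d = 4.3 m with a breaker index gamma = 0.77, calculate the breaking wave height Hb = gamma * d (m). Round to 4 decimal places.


Hb = gamma * d
Hb = 0.77 * 4.3
Hb = 3.3110 m

3.3110


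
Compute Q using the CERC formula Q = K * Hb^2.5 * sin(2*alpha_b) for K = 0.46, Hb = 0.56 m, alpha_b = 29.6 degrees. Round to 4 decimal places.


Q = K * Hb^2.5 * sin(2 * alpha_b)
Hb^2.5 = 0.56^2.5 = 0.234677
sin(2 * 29.6) = sin(59.2) = 0.858960
Q = 0.46 * 0.234677 * 0.858960
Q = 0.0927 m^3/s

0.0927


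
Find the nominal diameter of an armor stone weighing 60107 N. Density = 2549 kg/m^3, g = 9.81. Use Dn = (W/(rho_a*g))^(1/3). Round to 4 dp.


V = W / (rho_a * g)
V = 60107 / (2549 * 9.81)
V = 60107 / 25005.69
V = 2.403733 m^3
Dn = V^(1/3) = 2.403733^(1/3)
Dn = 1.3396 m

1.3396


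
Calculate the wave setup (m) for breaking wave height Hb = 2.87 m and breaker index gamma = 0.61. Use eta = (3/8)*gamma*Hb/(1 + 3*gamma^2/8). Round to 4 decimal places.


eta = (3/8) * gamma * Hb / (1 + 3*gamma^2/8)
Numerator = (3/8) * 0.61 * 2.87 = 0.656513
Denominator = 1 + 3*0.61^2/8 = 1 + 0.139538 = 1.139538
eta = 0.656513 / 1.139538
eta = 0.5761 m

0.5761


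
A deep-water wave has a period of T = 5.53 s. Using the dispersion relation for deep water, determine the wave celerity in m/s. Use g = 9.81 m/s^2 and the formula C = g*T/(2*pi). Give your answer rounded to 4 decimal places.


We use the deep-water celerity formula:
C = g * T / (2 * pi)
C = 9.81 * 5.53 / (2 * 3.14159...)
C = 54.249300 / 6.283185
C = 8.6340 m/s

8.6340


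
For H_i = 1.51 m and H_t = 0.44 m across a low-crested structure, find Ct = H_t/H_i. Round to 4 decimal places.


Ct = H_t / H_i
Ct = 0.44 / 1.51
Ct = 0.2914

0.2914


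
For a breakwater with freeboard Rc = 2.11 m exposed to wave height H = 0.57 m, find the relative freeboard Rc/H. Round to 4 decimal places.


Relative freeboard = Rc / H
= 2.11 / 0.57
= 3.7018

3.7018


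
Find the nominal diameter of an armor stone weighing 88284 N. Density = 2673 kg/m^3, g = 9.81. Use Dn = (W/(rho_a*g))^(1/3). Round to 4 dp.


V = W / (rho_a * g)
V = 88284 / (2673 * 9.81)
V = 88284 / 26222.13
V = 3.366775 m^3
Dn = V^(1/3) = 3.366775^(1/3)
Dn = 1.4988 m

1.4988


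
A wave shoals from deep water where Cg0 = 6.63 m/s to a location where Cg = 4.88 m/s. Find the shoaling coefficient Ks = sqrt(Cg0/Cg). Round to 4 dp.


Ks = sqrt(Cg0 / Cg)
Ks = sqrt(6.63 / 4.88)
Ks = sqrt(1.3586)
Ks = 1.1656

1.1656


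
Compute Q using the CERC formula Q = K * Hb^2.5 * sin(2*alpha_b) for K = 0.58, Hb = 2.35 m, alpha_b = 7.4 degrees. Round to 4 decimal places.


Q = K * Hb^2.5 * sin(2 * alpha_b)
Hb^2.5 = 2.35^2.5 = 8.465832
sin(2 * 7.4) = sin(14.8) = 0.255446
Q = 0.58 * 8.465832 * 0.255446
Q = 1.2543 m^3/s

1.2543


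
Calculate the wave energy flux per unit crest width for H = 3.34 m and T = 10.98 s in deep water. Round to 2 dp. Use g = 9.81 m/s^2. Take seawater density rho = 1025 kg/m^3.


P = rho * g^2 * H^2 * T / (32 * pi)
P = 1025 * 9.81^2 * 3.34^2 * 10.98 / (32 * pi)
P = 1025 * 96.2361 * 11.1556 * 10.98 / 100.53096
P = 120186.95 W/m

120186.95


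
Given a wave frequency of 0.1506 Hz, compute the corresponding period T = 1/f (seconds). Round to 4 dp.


T = 1 / f
T = 1 / 0.1506
T = 6.6401 s

6.6401


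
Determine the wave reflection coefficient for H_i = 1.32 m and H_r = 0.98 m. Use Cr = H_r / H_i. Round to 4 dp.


Cr = H_r / H_i
Cr = 0.98 / 1.32
Cr = 0.7424

0.7424


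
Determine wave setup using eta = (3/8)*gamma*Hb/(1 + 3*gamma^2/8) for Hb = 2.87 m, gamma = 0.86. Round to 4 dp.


eta = (3/8) * gamma * Hb / (1 + 3*gamma^2/8)
Numerator = (3/8) * 0.86 * 2.87 = 0.925575
Denominator = 1 + 3*0.86^2/8 = 1 + 0.277350 = 1.277350
eta = 0.925575 / 1.277350
eta = 0.7246 m

0.7246


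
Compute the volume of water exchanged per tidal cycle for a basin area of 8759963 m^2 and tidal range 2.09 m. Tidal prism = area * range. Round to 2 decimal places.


Tidal prism = Area * Tidal range
P = 8759963 * 2.09
P = 18308322.67 m^3

18308322.67


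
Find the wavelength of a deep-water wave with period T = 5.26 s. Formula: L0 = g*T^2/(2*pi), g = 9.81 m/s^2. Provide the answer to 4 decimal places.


L0 = g * T^2 / (2 * pi)
L0 = 9.81 * 5.26^2 / (2 * pi)
L0 = 9.81 * 27.6676 / 6.28319
L0 = 271.4192 / 6.28319
L0 = 43.1977 m

43.1977


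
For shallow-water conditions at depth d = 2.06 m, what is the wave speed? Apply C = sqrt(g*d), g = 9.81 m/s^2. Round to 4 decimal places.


Using the shallow-water approximation:
C = sqrt(g * d) = sqrt(9.81 * 2.06)
C = sqrt(20.2086)
C = 4.4954 m/s

4.4954


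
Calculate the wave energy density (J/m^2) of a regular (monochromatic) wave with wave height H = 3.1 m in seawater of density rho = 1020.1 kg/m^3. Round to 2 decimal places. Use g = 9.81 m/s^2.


E = (1/8) * rho * g * H^2
E = (1/8) * 1020.1 * 9.81 * 3.1^2
E = 0.125 * 1020.1 * 9.81 * 9.6100
E = 12021.13 J/m^2

12021.13


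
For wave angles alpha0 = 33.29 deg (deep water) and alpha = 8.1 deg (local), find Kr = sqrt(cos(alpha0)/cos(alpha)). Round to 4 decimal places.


Kr = sqrt(cos(alpha0) / cos(alpha))
cos(33.29) = 0.835903
cos(8.1) = 0.990024
Kr = sqrt(0.835903 / 0.990024)
Kr = sqrt(0.844326)
Kr = 0.9189

0.9189


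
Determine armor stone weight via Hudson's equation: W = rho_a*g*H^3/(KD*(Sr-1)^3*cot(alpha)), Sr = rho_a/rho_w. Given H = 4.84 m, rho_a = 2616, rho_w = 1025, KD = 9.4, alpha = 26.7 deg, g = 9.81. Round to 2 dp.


Sr = rho_a / rho_w = 2616 / 1025 = 2.552195
(Sr - 1) = 1.552195
(Sr - 1)^3 = 3.739719
cot(26.7) = 1 / tan(26.7) = 1 / 0.502948 = 1.988279
Numerator = 2616 * 9.81 * 4.84^3 = 2909663.9412
Denominator = 9.4 * 3.739719 * 1.988279 = 69.894669
W = 2909663.9412 / 69.894669
W = 41629.27 N

41629.27


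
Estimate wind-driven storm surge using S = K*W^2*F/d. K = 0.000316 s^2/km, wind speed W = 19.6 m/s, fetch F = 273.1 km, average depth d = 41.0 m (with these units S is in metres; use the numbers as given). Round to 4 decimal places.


S = K * W^2 * F / d
W^2 = 19.6^2 = 384.16
S = 0.000316 * 384.16 * 273.1 / 41.0
Numerator = 0.000316 * 384.16 * 273.1 = 33.152854
S = 33.152854 / 41.0 = 0.8086 m

0.8086


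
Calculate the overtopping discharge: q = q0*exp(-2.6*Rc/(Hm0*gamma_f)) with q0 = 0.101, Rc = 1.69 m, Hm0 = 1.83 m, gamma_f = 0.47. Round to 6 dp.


q = q0 * exp(-2.6 * Rc / (Hm0 * gamma_f))
Exponent = -2.6 * 1.69 / (1.83 * 0.47)
= -2.6 * 1.69 / 0.8601
= -5.108708
exp(-5.108708) = 0.006044
q = 0.101 * 0.006044
q = 0.000610 m^3/s/m

0.000610


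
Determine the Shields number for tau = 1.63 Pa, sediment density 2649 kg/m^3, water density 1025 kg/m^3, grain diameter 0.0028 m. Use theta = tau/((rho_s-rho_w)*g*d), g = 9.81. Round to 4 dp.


theta = tau / ((rho_s - rho_w) * g * d)
rho_s - rho_w = 2649 - 1025 = 1624
Denominator = 1624 * 9.81 * 0.0028 = 44.608032
theta = 1.63 / 44.608032
theta = 0.0365

0.0365


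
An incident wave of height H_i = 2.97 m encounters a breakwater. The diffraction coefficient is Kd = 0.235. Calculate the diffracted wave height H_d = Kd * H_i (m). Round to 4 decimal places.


H_d = Kd * H_i
H_d = 0.235 * 2.97
H_d = 0.6980 m

0.6980


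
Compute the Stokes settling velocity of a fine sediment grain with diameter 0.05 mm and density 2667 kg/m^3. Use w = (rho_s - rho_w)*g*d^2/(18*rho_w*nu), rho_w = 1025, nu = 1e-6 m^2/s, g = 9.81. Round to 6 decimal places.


w = (rho_s - rho_w) * g * d^2 / (18 * rho_w * nu)
d = 0.05 mm = 0.000050 m
rho_s - rho_w = 2667 - 1025 = 1642
Numerator = 1642 * 9.81 * (0.000050)^2 = 0.000040270050
Denominator = 18 * 1025 * 1e-6 = 0.018450
w = 0.002183 m/s

0.002183


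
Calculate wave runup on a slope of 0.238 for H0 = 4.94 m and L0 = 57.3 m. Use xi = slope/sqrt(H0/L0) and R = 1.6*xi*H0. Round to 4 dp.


xi = slope / sqrt(H0/L0)
H0/L0 = 4.94/57.3 = 0.086213
sqrt(0.086213) = 0.293620
xi = 0.238 / 0.293620 = 0.810570
R = 1.6 * xi * H0 = 1.6 * 0.810570 * 4.94
R = 6.4067 m

6.4067


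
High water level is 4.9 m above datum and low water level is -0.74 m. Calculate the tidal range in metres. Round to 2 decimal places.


Tidal range = High water - Low water
Tidal range = 4.9 - (-0.74)
Tidal range = 5.64 m

5.64


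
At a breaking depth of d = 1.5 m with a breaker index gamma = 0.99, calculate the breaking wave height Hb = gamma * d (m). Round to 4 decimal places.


Hb = gamma * d
Hb = 0.99 * 1.5
Hb = 1.4850 m

1.4850


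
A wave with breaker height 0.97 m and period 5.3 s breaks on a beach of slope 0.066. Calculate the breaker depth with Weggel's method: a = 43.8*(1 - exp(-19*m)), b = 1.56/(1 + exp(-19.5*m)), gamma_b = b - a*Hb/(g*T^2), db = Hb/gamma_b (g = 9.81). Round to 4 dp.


a = 43.8 * (1 - exp(-19 * m))
exp(-19 * 0.066) = exp(-1.2540) = 0.285361
a = 43.8 * (1 - 0.285361) = 31.301185
b = 1.56 / (1 + exp(-19.5 * m))
exp(-19.5 * 0.066) = exp(-1.2870) = 0.276098
b = 1.56 / (1 + 0.276098) = 1.222477
Hb / (g * T^2) = 0.97 / (9.81 * 5.3^2) = 0.97 / 275.5629 = 0.00352007
gamma_b = b - a * Hb/(g*T^2) = 1.222477 - 31.301185 * 0.00352007 = 1.112295
db = Hb / gamma_b = 0.97 / 1.112295
db = 0.8721 m

0.8721


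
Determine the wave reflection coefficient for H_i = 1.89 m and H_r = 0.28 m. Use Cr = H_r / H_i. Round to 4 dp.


Cr = H_r / H_i
Cr = 0.28 / 1.89
Cr = 0.1481

0.1481


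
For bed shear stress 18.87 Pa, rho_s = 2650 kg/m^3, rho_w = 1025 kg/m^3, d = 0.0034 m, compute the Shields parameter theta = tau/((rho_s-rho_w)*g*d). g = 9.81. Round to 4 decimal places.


theta = tau / ((rho_s - rho_w) * g * d)
rho_s - rho_w = 2650 - 1025 = 1625
Denominator = 1625 * 9.81 * 0.0034 = 54.200250
theta = 18.87 / 54.200250
theta = 0.3482

0.3482


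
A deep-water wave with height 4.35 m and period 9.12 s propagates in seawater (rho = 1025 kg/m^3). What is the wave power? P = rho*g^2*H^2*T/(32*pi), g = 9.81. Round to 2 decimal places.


P = rho * g^2 * H^2 * T / (32 * pi)
P = 1025 * 9.81^2 * 4.35^2 * 9.12 / (32 * pi)
P = 1025 * 96.2361 * 18.9225 * 9.12 / 100.53096
P = 169330.57 W/m

169330.57


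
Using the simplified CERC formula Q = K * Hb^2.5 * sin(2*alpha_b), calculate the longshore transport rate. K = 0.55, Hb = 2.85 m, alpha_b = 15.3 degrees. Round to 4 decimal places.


Q = K * Hb^2.5 * sin(2 * alpha_b)
Hb^2.5 = 2.85^2.5 = 13.712358
sin(2 * 15.3) = sin(30.6) = 0.509041
Q = 0.55 * 13.712358 * 0.509041
Q = 3.8391 m^3/s

3.8391


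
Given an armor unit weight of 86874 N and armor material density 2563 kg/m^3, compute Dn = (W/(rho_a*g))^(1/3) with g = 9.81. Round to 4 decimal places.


V = W / (rho_a * g)
V = 86874 / (2563 * 9.81)
V = 86874 / 25143.03
V = 3.455192 m^3
Dn = V^(1/3) = 3.455192^(1/3)
Dn = 1.5118 m

1.5118


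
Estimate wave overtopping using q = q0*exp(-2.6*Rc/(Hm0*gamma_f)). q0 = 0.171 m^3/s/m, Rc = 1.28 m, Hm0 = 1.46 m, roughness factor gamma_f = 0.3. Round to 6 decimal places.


q = q0 * exp(-2.6 * Rc / (Hm0 * gamma_f))
Exponent = -2.6 * 1.28 / (1.46 * 0.3)
= -2.6 * 1.28 / 0.4380
= -7.598174
exp(-7.598174) = 0.000501
q = 0.171 * 0.000501
q = 0.000086 m^3/s/m

0.000086


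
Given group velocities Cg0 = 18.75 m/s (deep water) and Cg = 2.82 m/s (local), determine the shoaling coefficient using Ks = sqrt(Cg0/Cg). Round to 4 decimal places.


Ks = sqrt(Cg0 / Cg)
Ks = sqrt(18.75 / 2.82)
Ks = sqrt(6.6489)
Ks = 2.5786

2.5786


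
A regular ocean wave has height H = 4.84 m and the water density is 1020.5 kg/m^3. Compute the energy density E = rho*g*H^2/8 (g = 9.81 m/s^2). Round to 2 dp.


E = (1/8) * rho * g * H^2
E = (1/8) * 1020.5 * 9.81 * 4.84^2
E = 0.125 * 1020.5 * 9.81 * 23.4256
E = 29314.52 J/m^2

29314.52


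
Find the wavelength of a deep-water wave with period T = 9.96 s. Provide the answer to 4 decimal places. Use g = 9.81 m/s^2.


L0 = g * T^2 / (2 * pi)
L0 = 9.81 * 9.96^2 / (2 * pi)
L0 = 9.81 * 99.2016 / 6.28319
L0 = 973.1677 / 6.28319
L0 = 154.8844 m

154.8844


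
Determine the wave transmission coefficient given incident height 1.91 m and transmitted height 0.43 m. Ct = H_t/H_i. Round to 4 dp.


Ct = H_t / H_i
Ct = 0.43 / 1.91
Ct = 0.2251

0.2251


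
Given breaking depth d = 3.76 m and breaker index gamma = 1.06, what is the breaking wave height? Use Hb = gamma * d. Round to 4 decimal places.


Hb = gamma * d
Hb = 1.06 * 3.76
Hb = 3.9856 m

3.9856


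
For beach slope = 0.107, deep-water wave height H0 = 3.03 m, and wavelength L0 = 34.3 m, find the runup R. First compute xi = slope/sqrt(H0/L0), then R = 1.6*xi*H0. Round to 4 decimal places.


xi = slope / sqrt(H0/L0)
H0/L0 = 3.03/34.3 = 0.088338
sqrt(0.088338) = 0.297217
xi = 0.107 / 0.297217 = 0.360006
R = 1.6 * xi * H0 = 1.6 * 0.360006 * 3.03
R = 1.7453 m

1.7453


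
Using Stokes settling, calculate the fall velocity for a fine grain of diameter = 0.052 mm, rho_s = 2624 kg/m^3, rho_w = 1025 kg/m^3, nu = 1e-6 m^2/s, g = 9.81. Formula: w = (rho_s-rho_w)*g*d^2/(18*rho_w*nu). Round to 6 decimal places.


w = (rho_s - rho_w) * g * d^2 / (18 * rho_w * nu)
d = 0.052 mm = 0.000052 m
rho_s - rho_w = 2624 - 1025 = 1599
Numerator = 1599 * 9.81 * (0.000052)^2 = 0.000042415458
Denominator = 18 * 1025 * 1e-6 = 0.018450
w = 0.002299 m/s

0.002299


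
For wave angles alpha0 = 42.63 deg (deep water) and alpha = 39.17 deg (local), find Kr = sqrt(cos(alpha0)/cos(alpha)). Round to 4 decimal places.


Kr = sqrt(cos(alpha0) / cos(alpha))
cos(42.63) = 0.735743
cos(39.17) = 0.775275
Kr = sqrt(0.735743 / 0.775275)
Kr = sqrt(0.949008)
Kr = 0.9742

0.9742


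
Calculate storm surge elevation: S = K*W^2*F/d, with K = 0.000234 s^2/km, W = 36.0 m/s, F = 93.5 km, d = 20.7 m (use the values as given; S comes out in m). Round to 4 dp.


S = K * W^2 * F / d
W^2 = 36.0^2 = 1296.00
S = 0.000234 * 1296.00 * 93.5 / 20.7
Numerator = 0.000234 * 1296.00 * 93.5 = 28.355184
S = 28.355184 / 20.7 = 1.3698 m

1.3698


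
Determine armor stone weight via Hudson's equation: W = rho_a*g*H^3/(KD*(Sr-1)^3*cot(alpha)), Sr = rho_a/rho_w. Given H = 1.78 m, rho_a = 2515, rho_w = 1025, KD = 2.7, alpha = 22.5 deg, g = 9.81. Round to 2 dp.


Sr = rho_a / rho_w = 2515 / 1025 = 2.453659
(Sr - 1) = 1.453659
(Sr - 1)^3 = 3.071759
cot(22.5) = 1 / tan(22.5) = 1 / 0.414214 = 2.414214
Numerator = 2515 * 9.81 * 1.78^3 = 139144.8073
Denominator = 2.7 * 3.071759 * 2.414214 = 20.022885
W = 139144.8073 / 20.022885
W = 6949.29 N

6949.29


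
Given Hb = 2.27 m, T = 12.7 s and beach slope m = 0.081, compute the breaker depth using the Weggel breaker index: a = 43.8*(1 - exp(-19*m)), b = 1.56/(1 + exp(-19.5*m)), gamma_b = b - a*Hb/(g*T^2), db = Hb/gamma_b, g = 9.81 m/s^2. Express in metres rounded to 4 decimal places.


a = 43.8 * (1 - exp(-19 * m))
exp(-19 * 0.081) = exp(-1.5390) = 0.214596
a = 43.8 * (1 - 0.214596) = 34.400713
b = 1.56 / (1 + exp(-19.5 * m))
exp(-19.5 * 0.081) = exp(-1.5795) = 0.206078
b = 1.56 / (1 + 0.206078) = 1.293449
Hb / (g * T^2) = 2.27 / (9.81 * 12.7^2) = 2.27 / 1582.2549 = 0.00143466
gamma_b = b - a * Hb/(g*T^2) = 1.293449 - 34.400713 * 0.00143466 = 1.244095
db = Hb / gamma_b = 2.27 / 1.244095
db = 1.8246 m

1.8246


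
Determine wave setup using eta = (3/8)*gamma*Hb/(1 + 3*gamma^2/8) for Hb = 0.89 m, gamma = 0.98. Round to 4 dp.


eta = (3/8) * gamma * Hb / (1 + 3*gamma^2/8)
Numerator = (3/8) * 0.98 * 0.89 = 0.327075
Denominator = 1 + 3*0.98^2/8 = 1 + 0.360150 = 1.360150
eta = 0.327075 / 1.360150
eta = 0.2405 m

0.2405


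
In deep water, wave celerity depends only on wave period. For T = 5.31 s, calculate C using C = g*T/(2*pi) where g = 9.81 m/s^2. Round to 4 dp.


We use the deep-water celerity formula:
C = g * T / (2 * pi)
C = 9.81 * 5.31 / (2 * 3.14159...)
C = 52.091100 / 6.283185
C = 8.2906 m/s

8.2906


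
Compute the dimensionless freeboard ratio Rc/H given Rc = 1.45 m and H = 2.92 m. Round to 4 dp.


Relative freeboard = Rc / H
= 1.45 / 2.92
= 0.4966

0.4966


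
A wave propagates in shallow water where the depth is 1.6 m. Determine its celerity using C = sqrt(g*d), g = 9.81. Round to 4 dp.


Using the shallow-water approximation:
C = sqrt(g * d) = sqrt(9.81 * 1.6)
C = sqrt(15.6960)
C = 3.9618 m/s

3.9618


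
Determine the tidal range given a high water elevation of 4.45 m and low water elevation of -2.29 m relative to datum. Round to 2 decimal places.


Tidal range = High water - Low water
Tidal range = 4.45 - (-2.29)
Tidal range = 6.74 m

6.74


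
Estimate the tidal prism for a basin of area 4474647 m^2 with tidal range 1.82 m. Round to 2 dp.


Tidal prism = Area * Tidal range
P = 4474647 * 1.82
P = 8143857.54 m^3

8143857.54


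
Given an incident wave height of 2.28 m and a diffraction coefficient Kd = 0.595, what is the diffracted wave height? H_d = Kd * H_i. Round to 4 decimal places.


H_d = Kd * H_i
H_d = 0.595 * 2.28
H_d = 1.3566 m

1.3566


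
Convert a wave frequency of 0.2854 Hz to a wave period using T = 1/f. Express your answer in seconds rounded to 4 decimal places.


T = 1 / f
T = 1 / 0.2854
T = 3.5039 s

3.5039


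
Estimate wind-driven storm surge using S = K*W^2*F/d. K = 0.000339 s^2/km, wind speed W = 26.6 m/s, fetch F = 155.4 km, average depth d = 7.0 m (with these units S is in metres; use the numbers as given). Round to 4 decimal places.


S = K * W^2 * F / d
W^2 = 26.6^2 = 707.56
S = 0.000339 * 707.56 * 155.4 / 7.0
Numerator = 0.000339 * 707.56 * 155.4 = 37.274685
S = 37.274685 / 7.0 = 5.3250 m

5.3250


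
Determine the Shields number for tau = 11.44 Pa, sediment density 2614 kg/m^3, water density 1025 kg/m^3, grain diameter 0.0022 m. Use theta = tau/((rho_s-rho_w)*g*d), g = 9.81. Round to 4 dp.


theta = tau / ((rho_s - rho_w) * g * d)
rho_s - rho_w = 2614 - 1025 = 1589
Denominator = 1589 * 9.81 * 0.0022 = 34.293798
theta = 11.44 / 34.293798
theta = 0.3336

0.3336


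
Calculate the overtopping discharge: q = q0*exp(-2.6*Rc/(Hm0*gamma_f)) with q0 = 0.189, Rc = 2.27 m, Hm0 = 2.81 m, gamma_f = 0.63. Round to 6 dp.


q = q0 * exp(-2.6 * Rc / (Hm0 * gamma_f))
Exponent = -2.6 * 2.27 / (2.81 * 0.63)
= -2.6 * 2.27 / 1.7703
= -3.333898
exp(-3.333898) = 0.035654
q = 0.189 * 0.035654
q = 0.006739 m^3/s/m

0.006739


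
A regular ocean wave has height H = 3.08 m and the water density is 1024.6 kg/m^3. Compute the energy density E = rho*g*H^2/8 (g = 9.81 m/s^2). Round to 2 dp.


E = (1/8) * rho * g * H^2
E = (1/8) * 1024.6 * 9.81 * 3.08^2
E = 0.125 * 1024.6 * 9.81 * 9.4864
E = 11918.86 J/m^2

11918.86


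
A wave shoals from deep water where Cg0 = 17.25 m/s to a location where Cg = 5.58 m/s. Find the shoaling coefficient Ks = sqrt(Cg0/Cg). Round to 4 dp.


Ks = sqrt(Cg0 / Cg)
Ks = sqrt(17.25 / 5.58)
Ks = sqrt(3.0914)
Ks = 1.7582

1.7582


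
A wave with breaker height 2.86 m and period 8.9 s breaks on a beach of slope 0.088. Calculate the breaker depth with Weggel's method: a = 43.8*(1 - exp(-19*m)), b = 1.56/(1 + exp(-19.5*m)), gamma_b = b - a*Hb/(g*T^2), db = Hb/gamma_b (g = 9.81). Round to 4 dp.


a = 43.8 * (1 - exp(-19 * m))
exp(-19 * 0.088) = exp(-1.6720) = 0.187871
a = 43.8 * (1 - 0.187871) = 35.571252
b = 1.56 / (1 + exp(-19.5 * m))
exp(-19.5 * 0.088) = exp(-1.7160) = 0.179784
b = 1.56 / (1 + 0.179784) = 1.322276
Hb / (g * T^2) = 2.86 / (9.81 * 8.9^2) = 2.86 / 777.0501 = 0.00368059
gamma_b = b - a * Hb/(g*T^2) = 1.322276 - 35.571252 * 0.00368059 = 1.191353
db = Hb / gamma_b = 2.86 / 1.191353
db = 2.4006 m

2.4006


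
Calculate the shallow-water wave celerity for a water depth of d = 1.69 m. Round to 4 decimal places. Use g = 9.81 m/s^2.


Using the shallow-water approximation:
C = sqrt(g * d) = sqrt(9.81 * 1.69)
C = sqrt(16.5789)
C = 4.0717 m/s

4.0717


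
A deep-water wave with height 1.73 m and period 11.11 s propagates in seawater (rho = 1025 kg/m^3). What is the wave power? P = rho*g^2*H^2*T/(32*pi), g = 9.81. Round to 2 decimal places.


P = rho * g^2 * H^2 * T / (32 * pi)
P = 1025 * 9.81^2 * 1.73^2 * 11.11 / (32 * pi)
P = 1025 * 96.2361 * 2.9929 * 11.11 / 100.53096
P = 32626.34 W/m

32626.34


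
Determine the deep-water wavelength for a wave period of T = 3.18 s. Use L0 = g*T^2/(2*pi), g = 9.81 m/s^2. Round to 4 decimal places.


L0 = g * T^2 / (2 * pi)
L0 = 9.81 * 3.18^2 / (2 * pi)
L0 = 9.81 * 10.1124 / 6.28319
L0 = 99.2026 / 6.28319
L0 = 15.7886 m

15.7886


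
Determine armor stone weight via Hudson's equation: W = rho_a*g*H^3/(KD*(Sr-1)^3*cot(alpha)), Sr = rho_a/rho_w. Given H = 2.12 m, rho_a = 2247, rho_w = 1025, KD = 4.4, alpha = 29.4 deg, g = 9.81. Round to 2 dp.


Sr = rho_a / rho_w = 2247 / 1025 = 2.192195
(Sr - 1) = 1.192195
(Sr - 1)^3 = 1.694502
cot(29.4) = 1 / tan(29.4) = 1 / 0.563471 = 1.774714
Numerator = 2247 * 9.81 * 2.12^3 = 210029.1925
Denominator = 4.4 * 1.694502 * 1.774714 = 13.231927
W = 210029.1925 / 13.231927
W = 15872.91 N

15872.91


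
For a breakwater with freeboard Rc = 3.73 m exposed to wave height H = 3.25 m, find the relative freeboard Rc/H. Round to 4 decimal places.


Relative freeboard = Rc / H
= 3.73 / 3.25
= 1.1477

1.1477


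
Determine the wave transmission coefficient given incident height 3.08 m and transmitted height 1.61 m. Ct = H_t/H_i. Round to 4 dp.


Ct = H_t / H_i
Ct = 1.61 / 3.08
Ct = 0.5227

0.5227


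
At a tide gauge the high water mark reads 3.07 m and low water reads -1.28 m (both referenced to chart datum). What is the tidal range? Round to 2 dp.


Tidal range = High water - Low water
Tidal range = 3.07 - (-1.28)
Tidal range = 4.35 m

4.35


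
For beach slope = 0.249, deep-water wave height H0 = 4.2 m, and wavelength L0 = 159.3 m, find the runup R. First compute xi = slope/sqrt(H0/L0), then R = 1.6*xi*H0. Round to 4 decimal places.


xi = slope / sqrt(H0/L0)
H0/L0 = 4.2/159.3 = 0.026365
sqrt(0.026365) = 0.162374
xi = 0.249 / 0.162374 = 1.533496
R = 1.6 * xi * H0 = 1.6 * 1.533496 * 4.2
R = 10.3051 m

10.3051


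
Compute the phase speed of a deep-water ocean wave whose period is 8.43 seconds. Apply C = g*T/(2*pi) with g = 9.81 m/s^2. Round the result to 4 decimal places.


We use the deep-water celerity formula:
C = g * T / (2 * pi)
C = 9.81 * 8.43 / (2 * 3.14159...)
C = 82.698300 / 6.283185
C = 13.1618 m/s

13.1618


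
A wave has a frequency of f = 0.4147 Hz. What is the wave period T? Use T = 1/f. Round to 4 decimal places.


T = 1 / f
T = 1 / 0.4147
T = 2.4114 s

2.4114


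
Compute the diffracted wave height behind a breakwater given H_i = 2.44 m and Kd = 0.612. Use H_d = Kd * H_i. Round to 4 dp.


H_d = Kd * H_i
H_d = 0.612 * 2.44
H_d = 1.4933 m

1.4933


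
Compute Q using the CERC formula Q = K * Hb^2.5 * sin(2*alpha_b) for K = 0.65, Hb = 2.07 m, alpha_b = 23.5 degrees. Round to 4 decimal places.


Q = K * Hb^2.5 * sin(2 * alpha_b)
Hb^2.5 = 2.07^2.5 = 6.164898
sin(2 * 23.5) = sin(47.0) = 0.731354
Q = 0.65 * 6.164898 * 0.731354
Q = 2.9307 m^3/s

2.9307


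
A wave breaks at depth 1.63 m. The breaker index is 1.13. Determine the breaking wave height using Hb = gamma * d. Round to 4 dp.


Hb = gamma * d
Hb = 1.13 * 1.63
Hb = 1.8419 m

1.8419


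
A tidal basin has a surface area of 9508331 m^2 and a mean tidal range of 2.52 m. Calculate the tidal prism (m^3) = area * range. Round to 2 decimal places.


Tidal prism = Area * Tidal range
P = 9508331 * 2.52
P = 23960994.12 m^3

23960994.12


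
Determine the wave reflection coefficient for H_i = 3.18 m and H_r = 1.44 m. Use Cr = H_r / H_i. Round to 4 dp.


Cr = H_r / H_i
Cr = 1.44 / 3.18
Cr = 0.4528

0.4528


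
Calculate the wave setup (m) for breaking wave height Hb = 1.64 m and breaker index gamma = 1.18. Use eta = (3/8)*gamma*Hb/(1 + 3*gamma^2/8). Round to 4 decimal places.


eta = (3/8) * gamma * Hb / (1 + 3*gamma^2/8)
Numerator = (3/8) * 1.18 * 1.64 = 0.725700
Denominator = 1 + 3*1.18^2/8 = 1 + 0.522150 = 1.522150
eta = 0.725700 / 1.522150
eta = 0.4768 m

0.4768


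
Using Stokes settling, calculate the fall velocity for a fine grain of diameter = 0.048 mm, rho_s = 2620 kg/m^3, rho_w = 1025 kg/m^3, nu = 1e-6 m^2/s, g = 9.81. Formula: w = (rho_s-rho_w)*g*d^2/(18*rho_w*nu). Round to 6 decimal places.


w = (rho_s - rho_w) * g * d^2 / (18 * rho_w * nu)
d = 0.048 mm = 0.000048 m
rho_s - rho_w = 2620 - 1025 = 1595
Numerator = 1595 * 9.81 * (0.000048)^2 = 0.000036050573
Denominator = 18 * 1025 * 1e-6 = 0.018450
w = 0.001954 m/s

0.001954


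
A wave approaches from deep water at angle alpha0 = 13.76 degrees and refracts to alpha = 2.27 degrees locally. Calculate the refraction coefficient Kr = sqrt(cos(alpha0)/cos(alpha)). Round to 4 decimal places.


Kr = sqrt(cos(alpha0) / cos(alpha))
cos(13.76) = 0.971301
cos(2.27) = 0.999215
Kr = sqrt(0.971301 / 0.999215)
Kr = sqrt(0.972063)
Kr = 0.9859

0.9859


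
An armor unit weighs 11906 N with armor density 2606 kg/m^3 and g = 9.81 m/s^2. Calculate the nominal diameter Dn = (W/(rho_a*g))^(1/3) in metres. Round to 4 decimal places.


V = W / (rho_a * g)
V = 11906 / (2606 * 9.81)
V = 11906 / 25564.86
V = 0.465717 m^3
Dn = V^(1/3) = 0.465717^(1/3)
Dn = 0.7751 m

0.7751
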